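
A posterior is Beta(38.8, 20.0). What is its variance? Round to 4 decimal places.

0.0038

α+β = 58.8 and αβ = 776.00, so Var = αβ/[(α+β)²(α+β+1)] = 776.00/206754.912 = 0.0038.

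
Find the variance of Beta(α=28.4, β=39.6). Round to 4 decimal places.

0.0035

α+β = 68.0 and αβ = 1124.64, so Var = αβ/[(α+β)²(α+β+1)] = 1124.64/319056.000 = 0.0035.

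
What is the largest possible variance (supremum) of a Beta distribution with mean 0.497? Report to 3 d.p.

0.250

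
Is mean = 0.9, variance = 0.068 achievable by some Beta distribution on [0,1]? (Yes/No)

Yes

The Beta variance bound is σ² < μ(1−μ).
Here μ(1−μ) = 0.9×0.1 = 0.09, and 0.068 < 0.09.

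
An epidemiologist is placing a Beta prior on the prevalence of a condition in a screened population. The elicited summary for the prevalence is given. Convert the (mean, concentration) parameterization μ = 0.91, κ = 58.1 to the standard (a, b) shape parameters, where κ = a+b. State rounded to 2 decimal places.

a = 52.87, b = 5.23

Split κ in proportion μ : (1−μ): a = 0.91·58.1 = 52.87, b = 58.1 − 52.87 = 5.23.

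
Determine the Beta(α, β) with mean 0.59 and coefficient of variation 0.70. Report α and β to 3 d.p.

Var = (CV·μ)² = (0.70×0.59)² = 0.170569.
α+β = μ(1−μ)/Var − 1 = 0.2419/0.170569 − 1 = 0.4182.
Thus α = 0.59·0.4182 = 0.247 and β = 0.41·0.4182 = 0.171.

α = 0.247, β = 0.171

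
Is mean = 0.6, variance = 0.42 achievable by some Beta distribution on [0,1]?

No

A Beta with mean μ has variance μ(1−μ)/(α+β+1) < μ(1−μ).
Here μ(1−μ) = 0.6×0.4 = 0.24, and 0.42 ≥ 0.24.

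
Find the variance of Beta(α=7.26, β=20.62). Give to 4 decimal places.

μ = 7.26/27.88 = 0.260402; Var = μ(1−μ)/(α+β+1) = 0.1925927/28.88 = 0.0067.

0.0067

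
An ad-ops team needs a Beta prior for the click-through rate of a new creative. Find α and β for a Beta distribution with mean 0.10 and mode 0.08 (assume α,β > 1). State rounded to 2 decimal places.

α = 4.20, β = 37.80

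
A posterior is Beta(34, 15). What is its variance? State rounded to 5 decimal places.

0.00425

μ = 34/49 = 0.693878; Var = μ(1−μ)/(α+β+1) = 0.2124115/50 = 0.00425.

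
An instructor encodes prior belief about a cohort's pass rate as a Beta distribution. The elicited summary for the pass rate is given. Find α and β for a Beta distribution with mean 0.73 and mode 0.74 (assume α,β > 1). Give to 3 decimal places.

α = 35.040, β = 12.960

With s = α+β: μ = α/s and mode = (α−1)/(s−2). Eliminating α = μs,
μs − 1 = m(s−2) ⇒ s(μ−m) = 1−2m ⇒ s = -0.48/-0.01 = 48.0000.
So α = μs = 35.040, β = (1−μ)s = 12.960.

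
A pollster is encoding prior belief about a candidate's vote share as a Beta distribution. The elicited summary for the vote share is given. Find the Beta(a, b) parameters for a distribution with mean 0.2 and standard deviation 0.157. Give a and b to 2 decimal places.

a = 1.10, b = 4.39

σ² = 0.157² = 0.024649.
With s = a+b, Var = μ(1−μ)/(s+1), so s+1 = (0.2×0.8)/0.024649 = 6.4911 and s = 5.4911.
a = μs = 1.10, b = (1−μ)s = 4.39.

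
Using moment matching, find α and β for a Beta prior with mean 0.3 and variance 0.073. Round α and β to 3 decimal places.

α = 0.563, β = 1.314

By moment matching, α+β = μ(1−μ)/σ² − 1 = (0.3·0.7)/0.073 − 1 = 2.8767 − 1 = 1.8767.
Since α/(α+β) = μ, α = 0.3·1.8767 = 0.563 and β = 0.7·1.8767 = 1.314.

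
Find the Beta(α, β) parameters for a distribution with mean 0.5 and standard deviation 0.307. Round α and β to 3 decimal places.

α = 0.826, β = 0.826

Variance = 0.307² = 0.094249. The moment-matching identity α+β = μ(1−μ)/Var − 1 gives
α+β = 0.25/0.094249 − 1 = 1.6525, so α = μ·1.6525 = 0.826 and β = (1−μ)·1.6525 = 0.826.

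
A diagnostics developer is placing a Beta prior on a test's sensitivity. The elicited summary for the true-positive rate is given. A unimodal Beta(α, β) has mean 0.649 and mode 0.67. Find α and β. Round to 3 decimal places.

α = 10.508, β = 5.683

Let s = α+β. Mean gives α = μs = 0.649s; mode gives (α−1)/(s−2) = 0.67.
Substituting: 0.649s − 1 = 0.67(s−2) = 0.67s − 1.34, so -0.021s = -0.34 and s = 16.1905.
Then α = 0.649×16.1905 = 10.508 and β = s−α = 5.683.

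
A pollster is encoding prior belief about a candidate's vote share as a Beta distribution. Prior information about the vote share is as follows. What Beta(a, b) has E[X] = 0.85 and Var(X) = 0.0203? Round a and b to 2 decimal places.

a = 4.49, b = 0.79

Write ν = a+b; then a = μν and Var = μ(1−μ)/(ν+1).
ν = μ(1−μ)/Var − 1 = 0.1275/0.0203 − 1 = 5.2808.
a = 0.85·5.2808 = 4.49, b = 0.15·5.2808 = 0.79.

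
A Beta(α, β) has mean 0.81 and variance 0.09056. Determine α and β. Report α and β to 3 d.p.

Write ν = α+β; then α = μν and Var = μ(1−μ)/(ν+1).
ν = μ(1−μ)/Var − 1 = 0.1539/0.09056 − 1 = 0.6994.
α = 0.81·0.6994 = 0.567, β = 0.19·0.6994 = 0.133.

α = 0.567, β = 0.133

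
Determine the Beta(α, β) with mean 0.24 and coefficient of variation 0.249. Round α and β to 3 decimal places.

Var = (CV·μ)² = (0.249×0.24)² = 0.003571.
α+β = μ(1−μ)/Var − 1 = 0.1824/0.003571 − 1 = 50.0744.
Thus α = 0.24·50.0744 = 12.018 and β = 0.76·50.0744 = 38.057.

α = 12.018, β = 38.057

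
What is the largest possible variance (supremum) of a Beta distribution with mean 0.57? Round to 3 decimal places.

0.245

For fixed mean μ the Beta variance is μ(1−μ)/(α+β+1), increasing as α+β decreases.
Its least upper bound (not attained) is μ(1−μ) = 0.57·0.43 = 0.245.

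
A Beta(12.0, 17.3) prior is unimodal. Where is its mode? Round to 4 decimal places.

With α,β > 1, mode = (α−1)/(α+β−2) = 11.0/27.3 = 0.4029.

0.4029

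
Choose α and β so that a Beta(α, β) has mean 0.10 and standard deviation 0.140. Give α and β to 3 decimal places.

α = 0.359, β = 3.233

Variance = 0.140² = 0.019600. The moment-matching identity α+β = μ(1−μ)/Var − 1 gives
α+β = 0.0900/0.019600 − 1 = 3.5918, so α = μ·3.5918 = 0.359 and β = (1−μ)·3.5918 = 3.233.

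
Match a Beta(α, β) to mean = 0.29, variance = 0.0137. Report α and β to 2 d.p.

Let s = α+β. The Beta variance is μ(1−μ)/(s+1).
So s+1 = μ(1−μ)/σ² = (0.29×0.71)/0.0137 = 0.2059/0.0137 = 15.0292, giving s = 14.0292.
Then α = μs = 0.29×14.0292 = 4.07 and β = (1−μ)s = 0.71×14.0292 = 9.96.

α = 4.07, β = 9.96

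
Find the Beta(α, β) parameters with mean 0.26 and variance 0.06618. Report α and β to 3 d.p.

α = 0.496, β = 1.411

Write ν = α+β; then α = μν and Var = μ(1−μ)/(ν+1).
ν = μ(1−μ)/Var − 1 = 0.1924/0.06618 − 1 = 1.9072.
α = 0.26·1.9072 = 0.496, β = 0.74·1.9072 = 1.411.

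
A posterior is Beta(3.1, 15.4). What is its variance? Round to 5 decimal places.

μ = 3.1/18.5 = 0.167568; Var = μ(1−μ)/(α+β+1) = 0.1394887/19.5 = 0.00715.

0.00715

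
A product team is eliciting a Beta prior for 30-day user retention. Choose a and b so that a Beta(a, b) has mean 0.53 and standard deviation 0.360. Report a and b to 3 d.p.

a = 0.489, b = 0.433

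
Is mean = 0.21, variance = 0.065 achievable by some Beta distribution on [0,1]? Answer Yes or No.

A Beta with mean μ has variance μ(1−μ)/(α+β+1) < μ(1−μ).
Here μ(1−μ) = 0.21×0.79 = 0.1659, and 0.065 < 0.1659.

Yes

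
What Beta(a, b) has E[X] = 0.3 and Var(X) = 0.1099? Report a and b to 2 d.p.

a = 0.27, b = 0.64

Let s = a+b. The Beta variance is μ(1−μ)/(s+1).
So s+1 = μ(1−μ)/σ² = (0.3×0.7)/0.1099 = 0.21/0.1099 = 1.9108, giving s = 0.9108.
Then a = μs = 0.3×0.9108 = 0.27 and b = (1−μ)s = 0.7×0.9108 = 0.64.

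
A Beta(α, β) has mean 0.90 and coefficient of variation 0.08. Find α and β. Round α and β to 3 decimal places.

σ = CV·μ = 0.08×0.90 = 0.07200, so σ² = 0.005184.
s+1 = μ(1−μ)/σ² = 0.0900/0.005184 = 17.3611, so s = α+β = 16.3611.
α = μs = 14.725, β = (1−μ)s = 1.636.

α = 14.725, β = 1.636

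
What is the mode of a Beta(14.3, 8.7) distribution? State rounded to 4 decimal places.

0.6333

With α,β > 1, mode = (α−1)/(α+β−2) = 13.3/21.0 = 0.6333.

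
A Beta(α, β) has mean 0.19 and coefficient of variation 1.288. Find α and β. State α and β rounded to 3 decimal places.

σ = CV·μ = 1.288×0.19 = 0.24472, so σ² = 0.059888.
s+1 = μ(1−μ)/σ² = 0.1539/0.059888 = 2.5698, so s = α+β = 1.5698.
α = μs = 0.298, β = (1−μ)s = 1.272.

α = 0.298, β = 1.272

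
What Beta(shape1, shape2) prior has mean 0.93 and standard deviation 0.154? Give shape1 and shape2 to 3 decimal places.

shape1 = 1.623, shape2 = 0.122

Variance = 0.154² = 0.023716. The moment-matching identity shape1+shape2 = μ(1−μ)/Var − 1 gives
shape1+shape2 = 0.0651/0.023716 − 1 = 1.7450, so shape1 = μ·1.7450 = 1.623 and shape2 = (1−μ)·1.7450 = 0.122.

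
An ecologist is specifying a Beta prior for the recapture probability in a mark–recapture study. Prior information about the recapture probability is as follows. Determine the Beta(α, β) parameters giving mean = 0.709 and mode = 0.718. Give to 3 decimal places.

Let s = α+β. Mean gives α = μs = 0.709s; mode gives (α−1)/(s−2) = 0.718.
Substituting: 0.709s − 1 = 0.718(s−2) = 0.718s − 1.436, so -0.009s = -0.436 and s = 48.4444.
Then α = 0.709×48.4444 = 34.347 and β = s−α = 14.097.

α = 34.347, β = 14.097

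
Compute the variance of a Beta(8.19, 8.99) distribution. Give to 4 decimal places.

0.0137

α+β = 17.18 and αβ = 73.6281, so Var = αβ/[(α+β)²(α+β+1)] = 73.6281/5365.870632 = 0.0137.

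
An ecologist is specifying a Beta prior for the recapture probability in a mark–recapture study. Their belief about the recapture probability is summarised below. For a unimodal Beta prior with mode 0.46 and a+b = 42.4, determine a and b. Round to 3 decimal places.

a = 19.584, b = 22.816

For a,b>1 the mode is (a−1)/(a+b−2), so a = mode·(κ−2)+1 = 0.46×40.4+1 = 19.584.
And b = (1−mode)·(κ−2)+1 = 0.54×40.4+1 = 22.816.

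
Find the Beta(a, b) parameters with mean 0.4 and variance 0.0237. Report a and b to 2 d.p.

a = 3.65, b = 5.48

Write ν = a+b; then a = μν and Var = μ(1−μ)/(ν+1).
ν = μ(1−μ)/Var − 1 = 0.24/0.0237 − 1 = 9.1266.
a = 0.4·9.1266 = 3.65, b = 0.6·9.1266 = 5.48.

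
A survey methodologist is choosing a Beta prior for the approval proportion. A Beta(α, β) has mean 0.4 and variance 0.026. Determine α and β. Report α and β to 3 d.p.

Let s = α+β. The Beta variance is μ(1−μ)/(s+1).
So s+1 = μ(1−μ)/σ² = (0.4×0.6)/0.026 = 0.24/0.026 = 9.2308, giving s = 8.2308.
Then α = μs = 0.4×8.2308 = 3.292 and β = (1−μ)s = 0.6×8.2308 = 4.938.

α = 3.292, β = 4.938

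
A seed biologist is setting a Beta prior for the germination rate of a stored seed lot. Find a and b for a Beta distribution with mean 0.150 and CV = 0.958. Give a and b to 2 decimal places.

σ = CV·μ = 0.958×0.150 = 0.14370, so σ² = 0.020650.
s+1 = μ(1−μ)/σ² = 0.127500/0.020650 = 6.1744, so s = a+b = 5.1744.
a = μs = 0.78, b = (1−μ)s = 4.40.

a = 0.78, b = 4.40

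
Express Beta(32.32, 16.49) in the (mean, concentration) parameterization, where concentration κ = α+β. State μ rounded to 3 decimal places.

κ = α+β = 32.32+16.49 = 48.81; μ = α/κ = 32.32/48.81 = 0.662.

μ = 0.662, κ = 48.81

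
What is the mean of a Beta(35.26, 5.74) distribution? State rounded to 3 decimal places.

0.860

The Beta mean is α/(α+β) = 35.26/(35.26+5.74) = 0.860.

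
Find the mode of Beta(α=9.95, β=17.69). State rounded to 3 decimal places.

0.349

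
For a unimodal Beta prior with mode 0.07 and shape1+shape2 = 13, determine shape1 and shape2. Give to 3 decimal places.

shape1 = 1.770, shape2 = 11.230

Since the density peak of Beta(shape1,shape2) is at (shape1−1)/(shape1+shape2−2),
shape1 = 1 + 0.07(13−2) = 1.770 and shape2 = 13 − 1.770 = 11.230.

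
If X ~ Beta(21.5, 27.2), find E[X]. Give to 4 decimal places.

E[X] = α/(α+β) = 21.5/48.7 = 0.4415.

0.4415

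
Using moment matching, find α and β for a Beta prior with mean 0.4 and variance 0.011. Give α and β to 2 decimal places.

α = 8.33, β = 12.49

Write ν = α+β; then α = μν and Var = μ(1−μ)/(ν+1).
ν = μ(1−μ)/Var − 1 = 0.24/0.011 − 1 = 20.8182.
α = 0.4·20.8182 = 8.33, β = 0.6·20.8182 = 12.49.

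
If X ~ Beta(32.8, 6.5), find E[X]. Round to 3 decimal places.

E[X] = α/(α+β) = 32.8/39.3 = 0.835.

0.835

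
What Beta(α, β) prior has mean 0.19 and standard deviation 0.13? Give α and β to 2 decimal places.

σ² = 0.13² = 0.0169.
With s = α+β, Var = μ(1−μ)/(s+1), so s+1 = (0.19×0.81)/0.0169 = 9.1065 and s = 8.1065.
α = μs = 1.54, β = (1−μ)s = 6.57.

α = 1.54, β = 6.57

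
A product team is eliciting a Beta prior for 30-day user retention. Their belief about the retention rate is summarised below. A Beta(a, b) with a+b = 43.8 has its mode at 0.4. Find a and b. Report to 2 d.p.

a = 17.72, b = 26.08

Mode = (a−1)/(κ−2) with κ = a+b, so a−1 = 0.4·41.8 = 16.72.
a = 17.72; b = κ − a = 26.08.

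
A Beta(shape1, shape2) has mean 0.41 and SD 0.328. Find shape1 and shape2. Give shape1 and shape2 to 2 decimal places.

First σ² = 0.107584. Setting shape1 = μn, shape2 = (1−μ)n with n = shape1+shape2,
μ(1−μ)/(n+1) = 0.107584 ⇒ n+1 = 0.2419/0.107584 = 2.2485 ⇒ n = 1.2485.
Hence shape1 = 0.41×1.2485 = 0.51, shape2 = 0.59×1.2485 = 0.74.

shape1 = 0.51, shape2 = 0.74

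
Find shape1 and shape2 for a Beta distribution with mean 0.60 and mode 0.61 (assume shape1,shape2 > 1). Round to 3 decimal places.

Let s = shape1+shape2. Mean gives shape1 = μs = 0.60s; mode gives (shape1−1)/(s−2) = 0.61.
Substituting: 0.60s − 1 = 0.61(s−2) = 0.61s − 1.22, so -0.01s = -0.22 and s = 22.0000.
Then shape1 = 0.60×22.0000 = 13.200 and shape2 = s−shape1 = 8.800.

shape1 = 13.200, shape2 = 8.800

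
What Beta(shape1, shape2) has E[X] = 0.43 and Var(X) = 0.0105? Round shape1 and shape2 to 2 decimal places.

shape1 = 9.61, shape2 = 12.74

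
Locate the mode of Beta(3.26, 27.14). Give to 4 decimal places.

With α,β > 1, mode = (α−1)/(α+β−2) = 2.26/28.40 = 0.0796.

0.0796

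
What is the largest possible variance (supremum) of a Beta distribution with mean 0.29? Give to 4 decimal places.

0.2059

Var = μ(1−μ)/(α+β+1), which approaches μ(1−μ) as α+β → 0.
So the supremum is μ(1−μ) = 0.29×0.71 = 0.2059.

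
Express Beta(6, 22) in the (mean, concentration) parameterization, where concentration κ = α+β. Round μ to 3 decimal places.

κ = α+β = 6+22 = 28; μ = α/κ = 6/28 = 0.214.

μ = 0.214, κ = 28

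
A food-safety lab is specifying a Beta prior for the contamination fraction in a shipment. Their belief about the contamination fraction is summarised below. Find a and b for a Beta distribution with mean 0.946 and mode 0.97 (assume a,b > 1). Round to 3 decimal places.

a = 37.052, b = 2.115

Let s = a+b. Mean gives a = μs = 0.946s; mode gives (a−1)/(s−2) = 0.97.
Substituting: 0.946s − 1 = 0.97(s−2) = 0.97s − 1.94, so -0.024s = -0.94 and s = 39.1667.
Then a = 0.946×39.1667 = 37.052 and b = s−a = 2.115.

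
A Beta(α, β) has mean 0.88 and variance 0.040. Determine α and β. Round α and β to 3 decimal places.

Write ν = α+β; then α = μν and Var = μ(1−μ)/(ν+1).
ν = μ(1−μ)/Var − 1 = 0.1056/0.040 − 1 = 1.6400.
α = 0.88·1.6400 = 1.443, β = 0.12·1.6400 = 0.197.

α = 1.443, β = 0.197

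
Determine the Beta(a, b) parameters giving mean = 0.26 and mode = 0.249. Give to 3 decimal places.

a = 11.865, b = 33.771

With s = a+b: μ = a/s and mode = (a−1)/(s−2). Eliminating a = μs,
μs − 1 = m(s−2) ⇒ s(μ−m) = 1−2m ⇒ s = 0.502/0.011 = 45.6364.
So a = μs = 11.865, b = (1−μ)s = 33.771.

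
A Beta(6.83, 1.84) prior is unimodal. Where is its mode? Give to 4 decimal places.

With α,β > 1, mode = (α−1)/(α+β−2) = 5.83/6.67 = 0.8741.

0.8741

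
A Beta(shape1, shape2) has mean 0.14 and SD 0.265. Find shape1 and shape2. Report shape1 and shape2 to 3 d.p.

shape1 = 0.100, shape2 = 0.614

Variance = 0.265² = 0.070225. The moment-matching identity shape1+shape2 = μ(1−μ)/Var − 1 gives
shape1+shape2 = 0.1204/0.070225 − 1 = 0.7145, so shape1 = μ·0.7145 = 0.100 and shape2 = (1−μ)·0.7145 = 0.614.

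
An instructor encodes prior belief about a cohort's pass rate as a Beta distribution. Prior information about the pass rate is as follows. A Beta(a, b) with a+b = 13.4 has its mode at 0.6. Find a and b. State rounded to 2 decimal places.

For a,b>1 the mode is (a−1)/(a+b−2), so a = mode·(κ−2)+1 = 0.6×11.4+1 = 7.84.
And b = (1−mode)·(κ−2)+1 = 0.4×11.4+1 = 5.56.

a = 7.84, b = 5.56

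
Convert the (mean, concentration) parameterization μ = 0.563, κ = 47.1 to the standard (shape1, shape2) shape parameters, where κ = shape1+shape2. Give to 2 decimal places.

Split κ in proportion μ : (1−μ): shape1 = 0.563·47.1 = 26.52, shape2 = 47.1 − 26.52 = 20.58.

shape1 = 26.52, shape2 = 20.58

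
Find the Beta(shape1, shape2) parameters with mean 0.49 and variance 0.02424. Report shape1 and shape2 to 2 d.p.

Write ν = shape1+shape2; then shape1 = μν and Var = μ(1−μ)/(ν+1).
ν = μ(1−μ)/Var − 1 = 0.2499/0.02424 − 1 = 9.3094.
shape1 = 0.49·9.3094 = 4.56, shape2 = 0.51·9.3094 = 4.75.

shape1 = 4.56, shape2 = 4.75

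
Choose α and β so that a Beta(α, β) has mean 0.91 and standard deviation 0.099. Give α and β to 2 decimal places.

α = 6.69, β = 0.66

First σ² = 0.009801. Setting α = μn, β = (1−μ)n with n = α+β,
μ(1−μ)/(n+1) = 0.009801 ⇒ n+1 = 0.0819/0.009801 = 8.3563 ⇒ n = 7.3563.
Hence α = 0.91×7.3563 = 6.69, β = 0.09×7.3563 = 0.66.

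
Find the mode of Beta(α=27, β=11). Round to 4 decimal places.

0.7222

With α,β > 1, mode = (α−1)/(α+β−2) = 26/36 = 0.7222.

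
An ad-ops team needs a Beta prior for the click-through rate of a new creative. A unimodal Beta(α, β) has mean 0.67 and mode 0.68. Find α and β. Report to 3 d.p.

α = 24.120, β = 11.880

Let s = α+β. Mean gives α = μs = 0.67s; mode gives (α−1)/(s−2) = 0.68.
Substituting: 0.67s − 1 = 0.68(s−2) = 0.68s − 1.36, so -0.01s = -0.36 and s = 36.0000.
Then α = 0.67×36.0000 = 24.120 and β = s−α = 11.880.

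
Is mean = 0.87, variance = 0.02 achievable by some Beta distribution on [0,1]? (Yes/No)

Yes

A Beta with mean μ has variance μ(1−μ)/(α+β+1) < μ(1−μ).
Here μ(1−μ) = 0.87×0.13 = 0.1131, and 0.02 < 0.1131.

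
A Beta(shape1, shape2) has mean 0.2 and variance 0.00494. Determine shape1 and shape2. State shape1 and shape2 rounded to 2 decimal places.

shape1 = 6.28, shape2 = 25.11

Let s = shape1+shape2. The Beta variance is μ(1−μ)/(s+1).
So s+1 = μ(1−μ)/σ² = (0.2×0.8)/0.00494 = 0.16/0.00494 = 32.3887, giving s = 31.3887.
Then shape1 = μs = 0.2×31.3887 = 6.28 and shape2 = (1−μ)s = 0.8×31.3887 = 25.11.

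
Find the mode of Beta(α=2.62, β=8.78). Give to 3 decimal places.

The density x^(α−1)(1−x)^(β−1) is maximised at (α−1)/(α+β−2) = 1.62/9.40 = 0.172.

0.172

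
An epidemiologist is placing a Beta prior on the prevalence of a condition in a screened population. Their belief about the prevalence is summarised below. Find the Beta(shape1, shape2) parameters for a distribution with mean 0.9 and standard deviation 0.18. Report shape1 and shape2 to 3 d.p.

First σ² = 0.0324. Setting shape1 = μn, shape2 = (1−μ)n with n = shape1+shape2,
μ(1−μ)/(n+1) = 0.0324 ⇒ n+1 = 0.09/0.0324 = 2.7778 ⇒ n = 1.7778.
Hence shape1 = 0.9×1.7778 = 1.600, shape2 = 0.1×1.7778 = 0.178.

shape1 = 1.600, shape2 = 0.178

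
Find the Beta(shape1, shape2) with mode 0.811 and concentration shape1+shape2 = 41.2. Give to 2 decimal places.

shape1 = 32.79, shape2 = 8.41

For shape1,shape2>1 the mode is (shape1−1)/(shape1+shape2−2), so shape1 = mode·(κ−2)+1 = 0.811×39.2+1 = 32.79.
And shape2 = (1−mode)·(κ−2)+1 = 0.189×39.2+1 = 8.41.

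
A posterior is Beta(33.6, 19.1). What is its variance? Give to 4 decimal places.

0.0043

μ = 33.6/52.7 = 0.637571; Var = μ(1−μ)/(α+β+1) = 0.2310742/53.7 = 0.0043.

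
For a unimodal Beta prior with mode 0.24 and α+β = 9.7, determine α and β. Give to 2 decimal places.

For α,β>1 the mode is (α−1)/(α+β−2), so α = mode·(κ−2)+1 = 0.24×7.7+1 = 2.85.
And β = (1−mode)·(κ−2)+1 = 0.76×7.7+1 = 6.85.

α = 2.85, β = 6.85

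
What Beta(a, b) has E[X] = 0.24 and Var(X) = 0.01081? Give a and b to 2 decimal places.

a = 3.81, b = 12.06

Write ν = a+b; then a = μν and Var = μ(1−μ)/(ν+1).
ν = μ(1−μ)/Var − 1 = 0.1824/0.01081 − 1 = 15.8733.
a = 0.24·15.8733 = 3.81, b = 0.76·15.8733 = 12.06.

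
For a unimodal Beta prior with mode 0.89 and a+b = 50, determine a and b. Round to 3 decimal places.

a = 43.720, b = 6.280

Since the density peak of Beta(a,b) is at (a−1)/(a+b−2),
a = 1 + 0.89(50−2) = 43.720 and b = 50 − 43.720 = 6.280.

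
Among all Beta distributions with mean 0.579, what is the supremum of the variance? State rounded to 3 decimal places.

0.244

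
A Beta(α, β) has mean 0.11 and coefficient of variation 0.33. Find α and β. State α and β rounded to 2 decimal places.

α = 8.06, β = 65.23

σ = CV·μ = 0.33×0.11 = 0.03630, so σ² = 0.001318.
s+1 = μ(1−μ)/σ² = 0.0979/0.001318 = 74.2967, so s = α+β = 73.2967.
α = μs = 8.06, β = (1−μ)s = 65.23.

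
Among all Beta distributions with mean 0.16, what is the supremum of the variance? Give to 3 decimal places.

0.134

Var = μ(1−μ)/(α+β+1), which approaches μ(1−μ) as α+β → 0.
So the supremum is μ(1−μ) = 0.16×0.84 = 0.134.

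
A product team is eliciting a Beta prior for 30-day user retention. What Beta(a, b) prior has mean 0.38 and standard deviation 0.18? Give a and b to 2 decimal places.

First σ² = 0.0324. Setting a = μn, b = (1−μ)n with n = a+b,
μ(1−μ)/(n+1) = 0.0324 ⇒ n+1 = 0.2356/0.0324 = 7.2716 ⇒ n = 6.2716.
Hence a = 0.38×6.2716 = 2.38, b = 0.62×6.2716 = 3.89.

a = 2.38, b = 3.89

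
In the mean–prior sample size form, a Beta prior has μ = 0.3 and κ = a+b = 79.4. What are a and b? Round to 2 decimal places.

a = 23.82, b = 55.58

a = μκ = 0.3×79.4 = 23.82 and b = (1−μ)κ = 0.7×79.4 = 55.58.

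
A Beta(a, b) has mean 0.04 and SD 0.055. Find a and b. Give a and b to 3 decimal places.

σ² = 0.055² = 0.003025.
With s = a+b, Var = μ(1−μ)/(s+1), so s+1 = (0.04×0.96)/0.003025 = 12.6942 and s = 11.6942.
a = μs = 0.468, b = (1−μ)s = 11.226.

a = 0.468, b = 11.226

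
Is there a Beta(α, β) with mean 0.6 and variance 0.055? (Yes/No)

Yes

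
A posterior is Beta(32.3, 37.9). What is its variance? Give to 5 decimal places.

0.00349

μ = 32.3/70.2 = 0.460114; Var = μ(1−μ)/(α+β+1) = 0.2484091/71.2 = 0.00349.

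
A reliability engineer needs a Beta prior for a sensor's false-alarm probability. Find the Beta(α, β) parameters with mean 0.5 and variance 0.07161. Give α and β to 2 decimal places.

α = 1.25, β = 1.25

Let s = α+β. The Beta variance is μ(1−μ)/(s+1).
So s+1 = μ(1−μ)/σ² = (0.5×0.5)/0.07161 = 0.25/0.07161 = 3.4911, giving s = 2.4911.
Then α = μs = 0.5×2.4911 = 1.25 and β = (1−μ)s = 0.5×2.4911 = 1.25.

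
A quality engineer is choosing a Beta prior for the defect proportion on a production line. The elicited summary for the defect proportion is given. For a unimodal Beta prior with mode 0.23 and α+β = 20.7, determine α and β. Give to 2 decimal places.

α = 5.30, β = 15.40

For α,β>1 the mode is (α−1)/(α+β−2), so α = mode·(κ−2)+1 = 0.23×18.7+1 = 5.30.
And β = (1−mode)·(κ−2)+1 = 0.77×18.7+1 = 15.40.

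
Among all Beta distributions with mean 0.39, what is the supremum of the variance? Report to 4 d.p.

0.2379

For fixed mean μ the Beta variance is μ(1−μ)/(α+β+1), increasing as α+β decreases.
Its least upper bound (not attained) is μ(1−μ) = 0.39·0.61 = 0.2379.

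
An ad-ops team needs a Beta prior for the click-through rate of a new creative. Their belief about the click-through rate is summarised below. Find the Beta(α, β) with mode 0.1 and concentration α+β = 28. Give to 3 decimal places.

α = 3.600, β = 24.400

For α,β>1 the mode is (α−1)/(α+β−2), so α = mode·(κ−2)+1 = 0.1×26+1 = 3.600.
And β = (1−mode)·(κ−2)+1 = 0.9×26+1 = 24.400.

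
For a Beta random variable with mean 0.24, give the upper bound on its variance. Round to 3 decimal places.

Var = μ(1−μ)/(α+β+1), which approaches μ(1−μ) as α+β → 0.
So the supremum is μ(1−μ) = 0.24×0.76 = 0.182.

0.182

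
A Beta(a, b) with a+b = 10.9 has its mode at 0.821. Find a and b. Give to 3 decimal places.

a = 8.307, b = 2.593

For a,b>1 the mode is (a−1)/(a+b−2), so a = mode·(κ−2)+1 = 0.821×8.9+1 = 8.307.
And b = (1−mode)·(κ−2)+1 = 0.179×8.9+1 = 2.593.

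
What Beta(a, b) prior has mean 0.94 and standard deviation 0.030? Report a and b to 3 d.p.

a = 57.967, b = 3.700

σ² = 0.030² = 0.000900.
With s = a+b, Var = μ(1−μ)/(s+1), so s+1 = (0.94×0.06)/0.000900 = 62.6667 and s = 61.6667.
a = μs = 57.967, b = (1−μ)s = 3.700.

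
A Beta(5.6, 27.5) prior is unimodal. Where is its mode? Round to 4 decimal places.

The density x^(α−1)(1−x)^(β−1) is maximised at (α−1)/(α+β−2) = 4.6/31.1 = 0.1479.

0.1479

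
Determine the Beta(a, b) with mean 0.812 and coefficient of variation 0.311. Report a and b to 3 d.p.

a = 1.132, b = 0.262

Var = (CV·μ)² = (0.311×0.812)² = 0.063772.
a+b = μ(1−μ)/Var − 1 = 0.152656/0.063772 − 1 = 1.3938.
Thus a = 0.812·1.3938 = 1.132 and b = 0.188·1.3938 = 0.262.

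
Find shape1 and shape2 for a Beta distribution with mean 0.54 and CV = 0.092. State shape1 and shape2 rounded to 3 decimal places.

σ = CV·μ = 0.092×0.54 = 0.04968, so σ² = 0.002468.
s+1 = μ(1−μ)/σ² = 0.2484/0.002468 = 100.6441, so s = shape1+shape2 = 99.6441.
shape1 = μs = 53.808, shape2 = (1−μ)s = 45.836.

shape1 = 53.808, shape2 = 45.836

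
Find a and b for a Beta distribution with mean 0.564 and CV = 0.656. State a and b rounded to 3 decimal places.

a = 0.449, b = 0.347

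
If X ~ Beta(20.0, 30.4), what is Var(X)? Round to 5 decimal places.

0.00466

μ = 20.0/50.4 = 0.396825; Var = μ(1−μ)/(α+β+1) = 0.2393550/51.4 = 0.00466.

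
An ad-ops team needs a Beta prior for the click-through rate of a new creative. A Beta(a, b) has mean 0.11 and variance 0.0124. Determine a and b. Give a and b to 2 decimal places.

a = 0.76, b = 6.14

Write ν = a+b; then a = μν and Var = μ(1−μ)/(ν+1).
ν = μ(1−μ)/Var − 1 = 0.0979/0.0124 − 1 = 6.8952.
a = 0.11·6.8952 = 0.76, b = 0.89·6.8952 = 6.14.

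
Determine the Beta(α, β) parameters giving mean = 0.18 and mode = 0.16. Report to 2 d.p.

α = 6.12, β = 27.88

Let s = α+β. Mean gives α = μs = 0.18s; mode gives (α−1)/(s−2) = 0.16.
Substituting: 0.18s − 1 = 0.16(s−2) = 0.16s − 0.32, so 0.02s = 0.68 and s = 34.0000.
Then α = 0.18×34.0000 = 6.12 and β = s−α = 27.88.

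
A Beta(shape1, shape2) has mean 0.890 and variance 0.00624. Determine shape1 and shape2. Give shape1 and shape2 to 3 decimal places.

Write ν = shape1+shape2; then shape1 = μν and Var = μ(1−μ)/(ν+1).
ν = μ(1−μ)/Var − 1 = 0.097900/0.00624 − 1 = 14.6891.
shape1 = 0.890·14.6891 = 13.073, shape2 = 0.110·14.6891 = 1.616.

shape1 = 13.073, shape2 = 1.616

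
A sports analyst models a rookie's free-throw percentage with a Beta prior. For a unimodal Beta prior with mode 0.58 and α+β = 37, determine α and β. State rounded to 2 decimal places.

α = 21.30, β = 15.70

Mode = (α−1)/(κ−2) with κ = α+β, so α−1 = 0.58·35 = 20.30.
α = 21.30; β = κ − α = 15.70.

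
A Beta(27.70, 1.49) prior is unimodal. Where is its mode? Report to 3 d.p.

The density x^(α−1)(1−x)^(β−1) is maximised at (α−1)/(α+β−2) = 26.70/27.19 = 0.982.

0.982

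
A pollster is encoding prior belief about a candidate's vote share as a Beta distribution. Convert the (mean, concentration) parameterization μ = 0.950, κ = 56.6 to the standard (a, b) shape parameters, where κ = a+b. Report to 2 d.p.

Split κ in proportion μ : (1−μ): a = 0.950·56.6 = 53.77, b = 56.6 − 53.77 = 2.83.

a = 53.77, b = 2.83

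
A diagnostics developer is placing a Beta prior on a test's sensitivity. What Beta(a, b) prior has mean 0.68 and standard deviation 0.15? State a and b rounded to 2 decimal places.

Variance = 0.15² = 0.0225. The moment-matching identity a+b = μ(1−μ)/Var − 1 gives
a+b = 0.2176/0.0225 − 1 = 8.6711, so a = μ·8.6711 = 5.90 and b = (1−μ)·8.6711 = 2.77.

a = 5.90, b = 2.77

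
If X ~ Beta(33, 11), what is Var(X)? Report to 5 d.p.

0.00417

μ = 33/44 = 0.750000; Var = μ(1−μ)/(α+β+1) = 0.1875000/45 = 0.00417.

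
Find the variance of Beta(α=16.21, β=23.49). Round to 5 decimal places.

0.00594

μ = 16.21/39.70 = 0.408312; Var = μ(1−μ)/(α+β+1) = 0.2415934/40.70 = 0.00594.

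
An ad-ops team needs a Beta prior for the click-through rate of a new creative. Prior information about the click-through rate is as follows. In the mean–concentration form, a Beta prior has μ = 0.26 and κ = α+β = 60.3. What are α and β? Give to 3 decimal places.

α = 15.678, β = 44.622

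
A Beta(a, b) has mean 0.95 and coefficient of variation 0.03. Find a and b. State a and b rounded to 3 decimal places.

a = 54.606, b = 2.874

σ = CV·μ = 0.03×0.95 = 0.02850, so σ² = 0.000812.
s+1 = μ(1−μ)/σ² = 0.0475/0.000812 = 58.4795, so s = a+b = 57.4795.
a = μs = 54.606, b = (1−μ)s = 2.874.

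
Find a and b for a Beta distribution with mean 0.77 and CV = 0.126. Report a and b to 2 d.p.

a = 13.72, b = 4.10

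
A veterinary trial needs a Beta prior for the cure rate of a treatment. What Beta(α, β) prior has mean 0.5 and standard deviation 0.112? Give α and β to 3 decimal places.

α = 9.465, β = 9.465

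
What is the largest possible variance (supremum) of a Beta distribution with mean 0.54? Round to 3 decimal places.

0.248

For fixed mean μ the Beta variance is μ(1−μ)/(α+β+1), increasing as α+β decreases.
Its least upper bound (not attained) is μ(1−μ) = 0.54·0.46 = 0.248.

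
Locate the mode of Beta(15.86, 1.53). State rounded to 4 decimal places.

0.9656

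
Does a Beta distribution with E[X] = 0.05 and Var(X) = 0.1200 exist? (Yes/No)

No

A Beta with mean μ has variance μ(1−μ)/(α+β+1) < μ(1−μ).
Here μ(1−μ) = 0.05×0.95 = 0.0475, and 0.1200 ≥ 0.0475.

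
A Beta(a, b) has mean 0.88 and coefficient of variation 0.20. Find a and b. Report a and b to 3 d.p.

a = 2.120, b = 0.289

σ = CV·μ = 0.20×0.88 = 0.17600, so σ² = 0.030976.
s+1 = μ(1−μ)/σ² = 0.1056/0.030976 = 3.4091, so s = a+b = 2.4091.
a = μs = 2.120, b = (1−μ)s = 0.289.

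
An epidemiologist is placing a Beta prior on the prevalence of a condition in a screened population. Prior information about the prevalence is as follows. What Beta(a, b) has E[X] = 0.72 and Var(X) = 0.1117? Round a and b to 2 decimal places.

a = 0.58, b = 0.23

Let s = a+b. The Beta variance is μ(1−μ)/(s+1).
So s+1 = μ(1−μ)/σ² = (0.72×0.28)/0.1117 = 0.2016/0.1117 = 1.8048, giving s = 0.8048.
Then a = μs = 0.72×0.8048 = 0.58 and b = (1−μ)s = 0.28×0.8048 = 0.23.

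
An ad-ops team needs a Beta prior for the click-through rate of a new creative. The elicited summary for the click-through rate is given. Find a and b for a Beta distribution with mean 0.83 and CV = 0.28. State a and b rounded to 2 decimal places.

a = 1.34, b = 0.27

σ = CV·μ = 0.28×0.83 = 0.23240, so σ² = 0.054010.
s+1 = μ(1−μ)/σ² = 0.1411/0.054010 = 2.6125, so s = a+b = 1.6125.
a = μs = 1.34, b = (1−μ)s = 0.27.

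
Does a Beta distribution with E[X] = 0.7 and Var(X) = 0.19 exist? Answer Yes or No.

For any Beta, Var(X) < E[X]·(1−E[X]).
Here μ(1−μ) = 0.7×0.3 = 0.21, and 0.19 < 0.21.

Yes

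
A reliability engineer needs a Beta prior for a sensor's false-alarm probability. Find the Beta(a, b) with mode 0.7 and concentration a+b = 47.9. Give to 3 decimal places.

a = 33.130, b = 14.770

Mode = (a−1)/(κ−2) with κ = a+b, so a−1 = 0.7·45.9 = 32.130.
a = 33.130; b = κ − a = 14.770.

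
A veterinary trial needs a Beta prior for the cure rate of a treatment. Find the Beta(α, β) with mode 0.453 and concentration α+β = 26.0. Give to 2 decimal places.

α = 11.87, β = 14.13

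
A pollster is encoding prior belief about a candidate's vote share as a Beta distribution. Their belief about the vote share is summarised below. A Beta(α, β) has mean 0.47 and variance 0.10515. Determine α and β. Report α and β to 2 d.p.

Write ν = α+β; then α = μν and Var = μ(1−μ)/(ν+1).
ν = μ(1−μ)/Var − 1 = 0.2491/0.10515 − 1 = 1.3690.
α = 0.47·1.3690 = 0.64, β = 0.53·1.3690 = 0.73.

α = 0.64, β = 0.73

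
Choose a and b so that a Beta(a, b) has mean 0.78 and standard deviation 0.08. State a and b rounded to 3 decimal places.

Variance = 0.08² = 0.0064. The moment-matching identity a+b = μ(1−μ)/Var − 1 gives
a+b = 0.1716/0.0064 − 1 = 25.8125, so a = μ·25.8125 = 20.134 and b = (1−μ)·25.8125 = 5.679.

a = 20.134, b = 5.679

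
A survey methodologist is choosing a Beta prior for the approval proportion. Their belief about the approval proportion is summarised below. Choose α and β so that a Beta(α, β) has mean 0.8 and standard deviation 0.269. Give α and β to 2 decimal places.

Variance = 0.269² = 0.072361. The moment-matching identity α+β = μ(1−μ)/Var − 1 gives
α+β = 0.16/0.072361 − 1 = 1.2111, so α = μ·1.2111 = 0.97 and β = (1−μ)·1.2111 = 0.24.

α = 0.97, β = 0.24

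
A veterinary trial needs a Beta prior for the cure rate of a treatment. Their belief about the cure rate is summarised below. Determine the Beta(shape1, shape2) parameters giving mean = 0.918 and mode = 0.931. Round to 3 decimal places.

shape1 = 60.870, shape2 = 5.437

With s = shape1+shape2: μ = shape1/s and mode = (shape1−1)/(s−2). Eliminating shape1 = μs,
μs − 1 = m(s−2) ⇒ s(μ−m) = 1−2m ⇒ s = -0.862/-0.013 = 66.3077.
So shape1 = μs = 60.870, shape2 = (1−μ)s = 5.437.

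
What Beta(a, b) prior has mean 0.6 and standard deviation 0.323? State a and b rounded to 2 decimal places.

a = 0.78, b = 0.52

σ² = 0.323² = 0.104329.
With s = a+b, Var = μ(1−μ)/(s+1), so s+1 = (0.6×0.4)/0.104329 = 2.3004 and s = 1.3004.
a = μs = 0.78, b = (1−μ)s = 0.52.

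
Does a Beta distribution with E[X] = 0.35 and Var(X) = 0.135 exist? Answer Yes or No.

The Beta variance bound is σ² < μ(1−μ).
Here μ(1−μ) = 0.35×0.65 = 0.2275, and 0.135 < 0.2275.

Yes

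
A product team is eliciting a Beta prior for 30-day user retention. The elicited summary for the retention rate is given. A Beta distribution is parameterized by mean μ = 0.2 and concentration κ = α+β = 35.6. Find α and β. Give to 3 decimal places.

α = μκ = 0.2×35.6 = 7.120 and β = (1−μ)κ = 0.8×35.6 = 28.480.

α = 7.120, β = 28.480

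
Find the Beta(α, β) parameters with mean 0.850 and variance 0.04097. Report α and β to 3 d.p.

α = 1.795, β = 0.317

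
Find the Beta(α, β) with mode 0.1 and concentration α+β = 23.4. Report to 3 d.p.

Mode = (α−1)/(κ−2) with κ = α+β, so α−1 = 0.1·21.4 = 2.140.
α = 3.140; β = κ − α = 20.260.

α = 3.140, β = 20.260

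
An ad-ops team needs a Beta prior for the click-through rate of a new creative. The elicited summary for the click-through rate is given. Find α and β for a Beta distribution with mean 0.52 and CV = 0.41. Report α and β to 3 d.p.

α = 2.335, β = 2.156

σ = CV·μ = 0.41×0.52 = 0.21320, so σ² = 0.045454.
s+1 = μ(1−μ)/σ² = 0.2496/0.045454 = 5.4912, so s = α+β = 4.4912.
α = μs = 2.335, β = (1−μ)s = 2.156.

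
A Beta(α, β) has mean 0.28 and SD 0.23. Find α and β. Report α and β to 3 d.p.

First σ² = 0.0529. Setting α = μn, β = (1−μ)n with n = α+β,
μ(1−μ)/(n+1) = 0.0529 ⇒ n+1 = 0.2016/0.0529 = 3.8110 ⇒ n = 2.8110.
Hence α = 0.28×2.8110 = 0.787, β = 0.72×2.8110 = 2.024.

α = 0.787, β = 2.024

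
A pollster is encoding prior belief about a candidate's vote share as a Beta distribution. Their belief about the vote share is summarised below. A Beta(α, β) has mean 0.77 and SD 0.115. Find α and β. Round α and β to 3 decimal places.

First σ² = 0.013225. Setting α = μn, β = (1−μ)n with n = α+β,
μ(1−μ)/(n+1) = 0.013225 ⇒ n+1 = 0.1771/0.013225 = 13.3913 ⇒ n = 12.3913.
Hence α = 0.77×12.3913 = 9.541, β = 0.23×12.3913 = 2.850.

α = 9.541, β = 2.850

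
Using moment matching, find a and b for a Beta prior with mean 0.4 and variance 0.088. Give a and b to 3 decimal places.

By moment matching, a+b = μ(1−μ)/σ² − 1 = (0.4·0.6)/0.088 − 1 = 2.7273 − 1 = 1.7273.
Since a/(a+b) = μ, a = 0.4·1.7273 = 0.691 and b = 0.6·1.7273 = 1.036.

a = 0.691, b = 1.036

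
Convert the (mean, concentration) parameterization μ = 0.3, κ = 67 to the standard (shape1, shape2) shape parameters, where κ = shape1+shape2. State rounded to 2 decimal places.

shape1 = 20.10, shape2 = 46.90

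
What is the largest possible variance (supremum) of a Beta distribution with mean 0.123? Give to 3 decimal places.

0.108

For fixed mean μ the Beta variance is μ(1−μ)/(α+β+1), increasing as α+β decreases.
Its least upper bound (not attained) is μ(1−μ) = 0.123·0.877 = 0.108.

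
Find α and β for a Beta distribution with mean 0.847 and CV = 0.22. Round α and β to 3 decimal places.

α = 2.314, β = 0.418

σ = CV·μ = 0.22×0.847 = 0.18634, so σ² = 0.034723.
s+1 = μ(1−μ)/σ² = 0.129591/0.034723 = 3.7322, so s = α+β = 2.7322.
α = μs = 2.314, β = (1−μ)s = 0.418.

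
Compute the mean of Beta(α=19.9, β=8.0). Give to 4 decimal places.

0.7133

E[X] = α/(α+β) = 19.9/27.9 = 0.7133.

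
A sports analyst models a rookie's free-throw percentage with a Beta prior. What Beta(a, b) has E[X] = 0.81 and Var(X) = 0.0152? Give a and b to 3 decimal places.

By moment matching, a+b = μ(1−μ)/σ² − 1 = (0.81·0.19)/0.0152 − 1 = 10.1250 − 1 = 9.1250.
Since a/(a+b) = μ, a = 0.81·9.1250 = 7.391 and b = 0.19·9.1250 = 1.734.

a = 7.391, b = 1.734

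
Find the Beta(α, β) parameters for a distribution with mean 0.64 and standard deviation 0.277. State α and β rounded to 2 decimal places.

First σ² = 0.076729. Setting α = μn, β = (1−μ)n with n = α+β,
μ(1−μ)/(n+1) = 0.076729 ⇒ n+1 = 0.2304/0.076729 = 3.0028 ⇒ n = 2.0028.
Hence α = 0.64×2.0028 = 1.28, β = 0.36×2.0028 = 0.72.

α = 1.28, β = 0.72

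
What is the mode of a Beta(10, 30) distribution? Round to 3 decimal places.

0.237

The density x^(α−1)(1−x)^(β−1) is maximised at (α−1)/(α+β−2) = 9/38 = 0.237.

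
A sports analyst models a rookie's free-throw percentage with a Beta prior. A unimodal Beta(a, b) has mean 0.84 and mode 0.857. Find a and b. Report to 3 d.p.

a = 35.280, b = 6.720

With s = a+b: μ = a/s and mode = (a−1)/(s−2). Eliminating a = μs,
μs − 1 = m(s−2) ⇒ s(μ−m) = 1−2m ⇒ s = -0.714/-0.017 = 42.0000.
So a = μs = 35.280, b = (1−μ)s = 6.720.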